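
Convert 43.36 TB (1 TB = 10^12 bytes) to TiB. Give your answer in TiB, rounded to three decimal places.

43.36 TB = 43.36 × 10^12 bytes = 43,360,000,000,000 bytes
1 TiB = 2^40 bytes = 1,099,511,627,776 bytes
43,360,000,000,000 / 1,099,511,627,776 = 39.436 TiB

39.436 TiB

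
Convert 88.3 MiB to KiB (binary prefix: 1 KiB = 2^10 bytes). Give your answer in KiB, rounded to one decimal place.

90,419.2 KiB

88.3 MiB = 88.3 × 2^20 bytes = 92,589,260.8 bytes
1 KiB = 1,024 bytes
92,589,260.8 / 1,024 = 90,419.2 KiB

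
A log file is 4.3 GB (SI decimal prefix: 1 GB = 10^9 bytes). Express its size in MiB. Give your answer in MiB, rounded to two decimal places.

4.3 GB = 4.3 × 10^9 bytes = 4,300,000,000 bytes
1 MiB = 1,048,576 bytes
4,300,000,000 / 1,048,576 = 4,100.80 MiB

4,100.80 MiB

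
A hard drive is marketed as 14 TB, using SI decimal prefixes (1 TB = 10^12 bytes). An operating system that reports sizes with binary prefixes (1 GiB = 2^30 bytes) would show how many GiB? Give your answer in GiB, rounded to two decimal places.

13,038.52 GiB

14 TB = 14 × 10^12 bytes = 14,000,000,000,000 bytes
1 GiB = 2^30 bytes = 1,073,741,824 bytes
14,000,000,000,000 / 1,073,741,824 = 13,038.52 GiB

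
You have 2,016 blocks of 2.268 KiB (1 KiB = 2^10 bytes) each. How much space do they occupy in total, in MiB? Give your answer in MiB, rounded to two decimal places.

Total = 2,016 × 2.268 KiB = 4572.288 KiB
= 4572.288 × 1,024 bytes = 4,682,022.912 bytes
1 MiB = 1,048,576 bytes
4,682,022.912 / 1,048,576 = 4.47 MiB

4.47 MiB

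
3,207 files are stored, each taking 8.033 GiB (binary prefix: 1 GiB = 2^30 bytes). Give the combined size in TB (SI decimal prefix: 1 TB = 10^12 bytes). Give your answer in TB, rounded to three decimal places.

27.662 TB

Total = 3,207 × 8.033 GiB = 25761.831 GiB
= 25761.831 × 1,073,741,824 bytes = 27,661,555,407,519.744 bytes
1 TB = 1,000,000,000,000 bytes
27,661,555,407,519.744 / 1,000,000,000,000 = 27.662 TB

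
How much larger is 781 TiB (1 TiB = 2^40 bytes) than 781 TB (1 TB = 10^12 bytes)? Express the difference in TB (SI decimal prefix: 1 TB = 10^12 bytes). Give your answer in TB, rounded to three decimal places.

77.719 TB

781 TiB = 781 × 1,099,511,627,776 = 858,718,581,293,056 bytes
781 TB = 781 × 1,000,000,000,000 = 781,000,000,000,000 bytes
difference = 77,718,581,293,056 bytes
77,718,581,293,056 / 1,000,000,000,000 = 77.719 TB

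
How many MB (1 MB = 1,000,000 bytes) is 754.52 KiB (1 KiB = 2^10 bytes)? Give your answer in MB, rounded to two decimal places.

0.77 MB

754.52 KiB = 754.52 × 2^10 bytes = 772,628.48 bytes
1 MB = 10^6 bytes = 1,000,000 bytes
772,628.48 / 1,000,000 = 0.77 MB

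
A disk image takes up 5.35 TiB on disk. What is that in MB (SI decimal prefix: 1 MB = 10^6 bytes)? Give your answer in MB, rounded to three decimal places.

5,882,387.209 MB

5.35 TiB = 5.35 × 2^40 bytes = 5,882,387,208,601.6 bytes
1 MB = 10^6 bytes = 1,000,000 bytes
5,882,387,208,601.6 / 1,000,000 = 5,882,387.209 MB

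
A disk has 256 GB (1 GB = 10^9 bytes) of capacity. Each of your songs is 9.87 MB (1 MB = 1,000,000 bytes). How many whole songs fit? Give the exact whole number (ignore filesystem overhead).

Capacity: 256 GB = 256,000,000,000 bytes
Per item: 9.87 MB = 9,870,000 bytes
⌊256,000,000,000 / 9,870,000⌋ = 25,937

25,937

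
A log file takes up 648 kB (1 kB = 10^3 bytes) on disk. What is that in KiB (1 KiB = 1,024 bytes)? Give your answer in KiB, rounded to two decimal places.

648 kB = 648 × 10^3 bytes = 648,000 bytes
1 KiB = 2^10 bytes = 1,024 bytes
648,000 / 1,024 = 632.81 KiB

632.81 KiB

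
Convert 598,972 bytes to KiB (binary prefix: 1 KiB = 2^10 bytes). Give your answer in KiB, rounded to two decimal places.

598,972 bytes given.
1 KiB = 1,024 bytes
598,972 / 1,024 = 584.93 KiB

584.93 KiB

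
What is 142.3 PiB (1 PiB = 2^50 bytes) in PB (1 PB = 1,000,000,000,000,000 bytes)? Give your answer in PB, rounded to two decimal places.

160.22 PB

142.3 PiB = 142.3 × 2^50 bytes = 160,215,556,743,705,395.2 bytes
1 PB = 1,000,000,000,000,000 bytes
160,215,556,743,705,395.2 / 1,000,000,000,000,000 = 160.22 PB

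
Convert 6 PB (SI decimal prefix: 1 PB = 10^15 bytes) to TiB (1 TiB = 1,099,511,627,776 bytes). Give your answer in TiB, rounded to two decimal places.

6 PB = 6 × 10^15 bytes = 6,000,000,000,000,000 bytes
1 TiB = 2^40 bytes = 1,099,511,627,776 bytes
6,000,000,000,000,000 / 1,099,511,627,776 = 5,456.97 TiB

5,456.97 TiB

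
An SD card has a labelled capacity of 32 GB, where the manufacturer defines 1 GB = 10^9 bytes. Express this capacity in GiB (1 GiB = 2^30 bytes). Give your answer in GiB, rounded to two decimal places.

29.80 GiB

32 GB = 32 × 10^9 bytes = 32,000,000,000 bytes
1 GiB = 1,073,741,824 bytes
32,000,000,000 / 1,073,741,824 = 29.80 GiB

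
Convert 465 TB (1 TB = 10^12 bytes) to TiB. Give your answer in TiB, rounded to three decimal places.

422.915 TiB

465 TB = 465 × 10^12 bytes = 465,000,000,000,000 bytes
1 TiB = 2^40 bytes = 1,099,511,627,776 bytes
465,000,000,000,000 / 1,099,511,627,776 = 422.915 TiB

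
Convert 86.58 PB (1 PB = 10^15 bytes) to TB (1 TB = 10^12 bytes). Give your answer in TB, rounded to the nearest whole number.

86,580 TB

86.58 PB = 86.58 × 10^15 bytes = 86,580,000,000,000,000 bytes
1 TB = 1,000,000,000,000 bytes
86,580,000,000,000,000 / 1,000,000,000,000 = 86,580 TB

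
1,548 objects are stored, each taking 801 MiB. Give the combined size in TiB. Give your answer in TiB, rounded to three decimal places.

Total = 1,548 × 801 MiB = 1,239,948 MiB
= 1,239,948 × 1,048,576 bytes = 1,300,179,714,048 bytes
1 TiB = 1,099,511,627,776 bytes
1,300,179,714,048 / 1,099,511,627,776 = 1.183 TiB

1.183 TiB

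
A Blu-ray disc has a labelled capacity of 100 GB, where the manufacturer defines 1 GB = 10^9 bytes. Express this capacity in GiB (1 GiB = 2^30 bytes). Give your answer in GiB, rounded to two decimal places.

100 GB × 1,000,000,000 bytes/GB = 100,000,000,000 bytes
1 GiB = 2^30 bytes = 1,073,741,824 bytes
100,000,000,000 / 1,073,741,824 = 93.13 GiB

93.13 GiB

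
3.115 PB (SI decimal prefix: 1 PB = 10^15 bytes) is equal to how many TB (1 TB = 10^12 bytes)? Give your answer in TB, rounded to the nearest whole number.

3,115 TB

3.115 PB × 1,000,000,000,000,000 bytes/PB = 3,115,000,000,000,000 bytes
1 TB = 10^12 bytes = 1,000,000,000,000 bytes
3,115,000,000,000,000 / 1,000,000,000,000 = 3,115 TB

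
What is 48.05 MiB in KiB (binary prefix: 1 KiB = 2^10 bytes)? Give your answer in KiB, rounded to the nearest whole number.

49,203 KiB

48.05 MiB × 1,048,576 bytes/MiB = 50,384,076.8 bytes
1 KiB = 1,024 bytes
50,384,076.8 / 1,024 = 49,203 KiB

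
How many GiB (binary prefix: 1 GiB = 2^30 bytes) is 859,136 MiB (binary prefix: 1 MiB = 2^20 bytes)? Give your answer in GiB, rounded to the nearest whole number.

839 GiB

859,136 MiB × 1,048,576 bytes/MiB = 900,869,390,336 bytes
1 GiB = 1,073,741,824 bytes
900,869,390,336 / 1,073,741,824 = 839 GiB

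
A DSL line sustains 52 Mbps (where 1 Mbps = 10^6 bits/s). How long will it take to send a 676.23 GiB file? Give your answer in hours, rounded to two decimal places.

676.23 GiB = 726,096,433,643.52 bytes = 5,808,771,469,148.16 bits
52 Mbps = 52,000,000 bits/s
time = 5,808,771,469,148.16 / 52,000,000 = 111,707.1436 s
111,707.1436 s / 3600 = 31.03 hours

31.03 hours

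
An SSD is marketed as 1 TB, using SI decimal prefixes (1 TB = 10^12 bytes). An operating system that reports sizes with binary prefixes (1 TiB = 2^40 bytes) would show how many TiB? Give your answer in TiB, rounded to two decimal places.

0.91 TiB

1 TB = 1 × 10^12 bytes = 1,000,000,000,000 bytes
1 TiB = 1,099,511,627,776 bytes
1,000,000,000,000 / 1,099,511,627,776 = 0.91 TiB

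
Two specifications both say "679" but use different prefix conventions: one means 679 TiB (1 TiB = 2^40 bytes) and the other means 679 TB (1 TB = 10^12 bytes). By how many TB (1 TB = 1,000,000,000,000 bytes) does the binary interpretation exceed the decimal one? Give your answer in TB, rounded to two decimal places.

67.57 TB

679 TiB = 679 × 1,099,511,627,776 = 746,568,395,259,904 bytes
679 TB = 679 × 1,000,000,000,000 = 679,000,000,000,000 bytes
difference = 67,568,395,259,904 bytes
67,568,395,259,904 / 1,000,000,000,000 = 67.57 TB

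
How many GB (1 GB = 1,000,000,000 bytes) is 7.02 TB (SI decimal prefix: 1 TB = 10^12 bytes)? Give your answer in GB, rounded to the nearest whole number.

7.02 TB × 1,000,000,000,000 bytes/TB = 7,020,000,000,000 bytes
1 GB = 10^9 bytes = 1,000,000,000 bytes
7,020,000,000,000 / 1,000,000,000 = 7,020 GB

7,020 GB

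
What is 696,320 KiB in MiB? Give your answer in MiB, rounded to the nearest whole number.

680 MiB

696,320 KiB = 696,320 × 2^10 bytes = 713,031,680 bytes
1 MiB = 1,048,576 bytes
713,031,680 / 1,048,576 = 680 MiB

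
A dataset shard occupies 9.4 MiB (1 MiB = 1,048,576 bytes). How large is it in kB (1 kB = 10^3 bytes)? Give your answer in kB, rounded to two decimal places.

9.4 MiB = 9.4 × 2^20 bytes = 9,856,614.4 bytes
1 kB = 10^3 bytes = 1,000 bytes
9,856,614.4 / 1,000 = 9,856.61 kB

9,856.61 kB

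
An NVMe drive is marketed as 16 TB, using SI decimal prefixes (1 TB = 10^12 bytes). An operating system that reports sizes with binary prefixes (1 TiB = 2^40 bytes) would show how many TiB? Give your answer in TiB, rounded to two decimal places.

14.55 TiB

16 TB = 16 × 10^12 bytes = 16,000,000,000,000 bytes
1 TiB = 2^40 bytes = 1,099,511,627,776 bytes
16,000,000,000,000 / 1,099,511,627,776 = 14.55 TiB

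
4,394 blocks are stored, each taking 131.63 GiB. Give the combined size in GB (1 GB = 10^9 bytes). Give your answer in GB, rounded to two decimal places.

621,033.18 GB

Total = 4,394 × 131.63 GiB = 578382.22 GiB
= 578382.22 × 1,073,741,824 bytes = 621,033,179,871,969.28 bytes
1 GB = 1,000,000,000 bytes
621,033,179,871,969.28 / 1,000,000,000 = 621,033.18 GB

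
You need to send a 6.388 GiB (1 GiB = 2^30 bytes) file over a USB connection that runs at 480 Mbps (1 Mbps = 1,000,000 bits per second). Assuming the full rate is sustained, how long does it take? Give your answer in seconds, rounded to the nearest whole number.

114 seconds

6.388 GiB = 6,859,062,771.712 bytes = 54,872,502,173.696 bits
480 Mbps = 480,000,000 bits/s
time = 54,872,502,173.696 / 480,000,000 = 114 s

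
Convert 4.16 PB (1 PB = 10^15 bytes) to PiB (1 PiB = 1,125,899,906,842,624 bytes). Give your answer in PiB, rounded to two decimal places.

3.69 PiB

4.16 PB = 4.16 × 10^15 bytes = 4,160,000,000,000,000 bytes
1 PiB = 2^50 bytes = 1,125,899,906,842,624 bytes
4,160,000,000,000,000 / 1,125,899,906,842,624 = 3.69 PiB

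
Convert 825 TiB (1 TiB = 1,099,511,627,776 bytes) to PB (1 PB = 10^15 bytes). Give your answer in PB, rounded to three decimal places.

825 TiB × 1,099,511,627,776 bytes/TiB = 907,097,092,915,200 bytes
1 PB = 1,000,000,000,000,000 bytes
907,097,092,915,200 / 1,000,000,000,000,000 = 0.907 PB

0.907 PB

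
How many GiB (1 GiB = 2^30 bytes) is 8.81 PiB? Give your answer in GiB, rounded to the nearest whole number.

9,237,955 GiB

8.81 PiB = 8.81 × 2^50 bytes = 9,919,178,179,283,517.44 bytes
1 GiB = 2^30 bytes = 1,073,741,824 bytes
9,919,178,179,283,517.44 / 1,073,741,824 = 9,237,955 GiB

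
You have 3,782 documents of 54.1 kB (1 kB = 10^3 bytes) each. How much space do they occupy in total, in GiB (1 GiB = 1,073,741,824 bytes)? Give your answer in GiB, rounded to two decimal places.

0.19 GiB

Total = 3,782 × 54.1 kB = 204606.2 kB
= 204606.2 × 1,000 bytes = 204,606,200 bytes
1 GiB = 1,073,741,824 bytes
204,606,200 / 1,073,741,824 = 0.19 GiB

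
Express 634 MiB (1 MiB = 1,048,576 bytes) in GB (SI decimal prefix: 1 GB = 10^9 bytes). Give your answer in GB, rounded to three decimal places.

634 MiB × 1,048,576 bytes/MiB = 664,797,184 bytes
1 GB = 1,000,000,000 bytes
664,797,184 / 1,000,000,000 = 0.665 GB

0.665 GB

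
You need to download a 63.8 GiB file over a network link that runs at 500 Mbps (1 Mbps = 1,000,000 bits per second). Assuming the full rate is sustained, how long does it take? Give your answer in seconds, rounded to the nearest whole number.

63.8 GiB = 68,504,728,371.2 bytes = 548,037,826,969.6 bits
500 Mbps = 500,000,000 bits/s
time = 548,037,826,969.6 / 500,000,000 = 1,096 s

1,096 seconds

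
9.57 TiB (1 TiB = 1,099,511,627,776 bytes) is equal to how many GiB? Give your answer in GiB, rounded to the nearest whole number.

9.57 TiB = 9.57 × 2^40 bytes = 10,522,326,277,816.32 bytes
1 GiB = 1,073,741,824 bytes
10,522,326,277,816.32 / 1,073,741,824 = 9,800 GiB

9,800 GiB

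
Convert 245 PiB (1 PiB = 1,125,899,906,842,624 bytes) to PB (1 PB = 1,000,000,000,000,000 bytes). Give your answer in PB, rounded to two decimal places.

245 PiB = 245 × 2^50 bytes = 275,845,477,176,442,880 bytes
1 PB = 10^15 bytes = 1,000,000,000,000,000 bytes
275,845,477,176,442,880 / 1,000,000,000,000,000 = 275.85 PB

275.85 PB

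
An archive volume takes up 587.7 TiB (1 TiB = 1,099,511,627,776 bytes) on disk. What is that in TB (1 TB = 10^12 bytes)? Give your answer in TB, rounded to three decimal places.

587.7 TiB = 587.7 × 2^40 bytes = 646,182,983,643,955.2 bytes
1 TB = 10^12 bytes = 1,000,000,000,000 bytes
646,182,983,643,955.2 / 1,000,000,000,000 = 646.183 TB

646.183 TB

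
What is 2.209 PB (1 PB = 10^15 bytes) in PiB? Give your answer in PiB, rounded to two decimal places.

2.209 PB = 2.209 × 10^15 bytes = 2,209,000,000,000,000 bytes
1 PiB = 1,125,899,906,842,624 bytes
2,209,000,000,000,000 / 1,125,899,906,842,624 = 1.96 PiB

1.96 PiB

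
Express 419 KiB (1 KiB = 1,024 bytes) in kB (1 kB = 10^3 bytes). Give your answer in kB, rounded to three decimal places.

419 KiB = 419 × 2^10 bytes = 429,056 bytes
1 kB = 10^3 bytes = 1,000 bytes
429,056 / 1,000 = 429.056 kB

429.056 kB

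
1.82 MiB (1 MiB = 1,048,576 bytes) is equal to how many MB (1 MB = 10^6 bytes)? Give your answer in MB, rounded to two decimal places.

1.91 MB

1.82 MiB × 1,048,576 bytes/MiB = 1,908,408.32 bytes
1 MB = 1,000,000 bytes
1,908,408.32 / 1,000,000 = 1.91 MB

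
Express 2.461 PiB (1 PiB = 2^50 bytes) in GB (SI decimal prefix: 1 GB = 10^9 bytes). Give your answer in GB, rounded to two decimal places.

2,770,839.67 GB

2.461 PiB × 1,125,899,906,842,624 bytes/PiB = 2,770,839,670,739,697.664 bytes
1 GB = 1,000,000,000 bytes
2,770,839,670,739,697.664 / 1,000,000,000 = 2,770,839.67 GB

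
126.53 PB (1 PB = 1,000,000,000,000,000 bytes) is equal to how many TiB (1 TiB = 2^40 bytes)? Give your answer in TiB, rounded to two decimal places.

126.53 PB × 1,000,000,000,000,000 bytes/PB = 126,530,000,000,000,000 bytes
1 TiB = 1,099,511,627,776 bytes
126,530,000,000,000,000 / 1,099,511,627,776 = 115,078.36 TiB

115,078.36 TiB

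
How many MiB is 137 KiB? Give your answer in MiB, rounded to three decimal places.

137 KiB × 1,024 bytes/KiB = 140,288 bytes
1 MiB = 1,048,576 bytes
140,288 / 1,048,576 = 0.134 MiB

0.134 MiB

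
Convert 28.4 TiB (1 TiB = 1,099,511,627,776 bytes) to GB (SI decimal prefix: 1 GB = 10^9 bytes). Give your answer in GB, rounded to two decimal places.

28.4 TiB = 28.4 × 2^40 bytes = 31,226,130,228,838.4 bytes
1 GB = 10^9 bytes = 1,000,000,000 bytes
31,226,130,228,838.4 / 1,000,000,000 = 31,226.13 GB

31,226.13 GB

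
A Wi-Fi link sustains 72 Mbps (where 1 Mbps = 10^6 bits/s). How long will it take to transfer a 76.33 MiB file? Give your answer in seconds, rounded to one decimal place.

76.33 MiB = 80,037,806.08 bytes = 640,302,448.64 bits
72 Mbps = 72,000,000 bits/s
time = 640,302,448.64 / 72,000,000 = 8.9 s

8.9 seconds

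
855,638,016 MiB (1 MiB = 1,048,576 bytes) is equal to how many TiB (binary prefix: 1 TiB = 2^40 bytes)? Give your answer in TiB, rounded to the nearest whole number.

855,638,016 MiB = 855,638,016 × 2^20 bytes = 897,201,488,265,216 bytes
1 TiB = 2^40 bytes = 1,099,511,627,776 bytes
897,201,488,265,216 / 1,099,511,627,776 = 816 TiB

816 TiB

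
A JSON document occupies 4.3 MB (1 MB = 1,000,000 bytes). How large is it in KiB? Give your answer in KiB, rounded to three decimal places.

4,199.219 KiB

4.3 MB = 4.3 × 10^6 bytes = 4,300,000 bytes
1 KiB = 1,024 bytes
4,300,000 / 1,024 = 4,199.219 KiB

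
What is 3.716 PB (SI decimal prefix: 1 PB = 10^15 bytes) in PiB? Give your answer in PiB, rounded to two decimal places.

3.716 PB = 3.716 × 10^15 bytes = 3,716,000,000,000,000 bytes
1 PiB = 1,125,899,906,842,624 bytes
3,716,000,000,000,000 / 1,125,899,906,842,624 = 3.30 PiB

3.30 PiB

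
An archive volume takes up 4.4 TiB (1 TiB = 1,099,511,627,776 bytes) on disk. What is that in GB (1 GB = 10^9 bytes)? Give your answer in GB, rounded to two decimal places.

4,837.85 GB

4.4 TiB × 1,099,511,627,776 bytes/TiB = 4,837,851,162,214.4 bytes
1 GB = 10^9 bytes = 1,000,000,000 bytes
4,837,851,162,214.4 / 1,000,000,000 = 4,837.85 GB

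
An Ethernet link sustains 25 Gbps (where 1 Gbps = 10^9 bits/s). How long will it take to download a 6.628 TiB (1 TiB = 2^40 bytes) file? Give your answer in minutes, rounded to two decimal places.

6.628 TiB = 7,287,563,068,899.328 bytes = 58,300,504,551,194.624 bits
25 Gbps = 25,000,000,000 bits/s
time = 58,300,504,551,194.624 / 25,000,000,000 = 2,332.020 s
2,332.020 s / 60 = 38.87 minutes

38.87 minutes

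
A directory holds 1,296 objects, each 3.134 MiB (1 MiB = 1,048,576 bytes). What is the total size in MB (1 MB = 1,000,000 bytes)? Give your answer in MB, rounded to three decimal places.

Total = 1,296 × 3.134 MiB = 4061.664 MiB
= 4061.664 × 1,048,576 bytes = 4,258,963,390.464 bytes
1 MB = 1,000,000 bytes
4,258,963,390.464 / 1,000,000 = 4,258.963 MB

4,258.963 MB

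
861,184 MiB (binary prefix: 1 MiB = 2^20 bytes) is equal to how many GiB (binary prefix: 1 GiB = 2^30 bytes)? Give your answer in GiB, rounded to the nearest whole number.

861,184 MiB × 1,048,576 bytes/MiB = 903,016,873,984 bytes
1 GiB = 2^30 bytes = 1,073,741,824 bytes
903,016,873,984 / 1,073,741,824 = 841 GiB

841 GiB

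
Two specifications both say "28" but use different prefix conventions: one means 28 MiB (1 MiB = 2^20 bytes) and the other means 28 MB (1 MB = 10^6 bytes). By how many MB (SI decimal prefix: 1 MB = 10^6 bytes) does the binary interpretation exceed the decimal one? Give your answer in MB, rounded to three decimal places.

1.360 MB

28 MiB = 28 × 1,048,576 = 29,360,128 bytes
28 MB = 28 × 1,000,000 = 28,000,000 bytes
difference = 1,360,128 bytes
1,360,128 / 1,000,000 = 1.360 MB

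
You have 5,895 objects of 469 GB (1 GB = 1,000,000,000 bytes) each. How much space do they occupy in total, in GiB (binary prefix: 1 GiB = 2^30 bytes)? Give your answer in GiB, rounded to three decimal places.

2,574,878.745 GiB

Total = 5,895 × 469 GB = 2,764,755 GB
= 2,764,755 × 1,000,000,000 bytes = 2,764,755,000,000,000 bytes
1 GiB = 1,073,741,824 bytes
2,764,755,000,000,000 / 1,073,741,824 = 2,574,878.745 GiB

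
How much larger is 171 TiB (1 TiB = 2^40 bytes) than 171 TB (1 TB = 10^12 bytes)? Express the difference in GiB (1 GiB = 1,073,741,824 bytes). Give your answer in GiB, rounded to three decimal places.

15,847.840 GiB

171 TiB = 171 × 1,099,511,627,776 = 188,016,488,349,696 bytes
171 TB = 171 × 1,000,000,000,000 = 171,000,000,000,000 bytes
difference = 17,016,488,349,696 bytes
17,016,488,349,696 / 1,073,741,824 = 15,847.840 GiB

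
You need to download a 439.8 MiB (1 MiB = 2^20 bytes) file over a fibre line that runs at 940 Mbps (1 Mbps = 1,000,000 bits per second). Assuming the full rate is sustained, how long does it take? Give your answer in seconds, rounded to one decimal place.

3.9 seconds

439.8 MiB = 461,163,724.8 bytes = 3,689,309,798.4 bits
940 Mbps = 940,000,000 bits/s
time = 3,689,309,798.4 / 940,000,000 = 3.9 s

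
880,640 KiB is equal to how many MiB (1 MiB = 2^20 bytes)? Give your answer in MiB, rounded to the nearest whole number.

880,640 KiB × 1,024 bytes/KiB = 901,775,360 bytes
1 MiB = 2^20 bytes = 1,048,576 bytes
901,775,360 / 1,048,576 = 860 MiB

860 MiB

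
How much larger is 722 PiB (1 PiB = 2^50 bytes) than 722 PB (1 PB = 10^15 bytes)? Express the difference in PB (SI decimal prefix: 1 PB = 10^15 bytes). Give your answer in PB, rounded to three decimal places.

722 PiB = 722 × 1,125,899,906,842,624 = 812,899,732,740,374,528 bytes
722 PB = 722 × 1,000,000,000,000,000 = 722,000,000,000,000,000 bytes
difference = 90,899,732,740,374,528 bytes
90,899,732,740,374,528 / 1,000,000,000,000,000 = 90.900 PB

90.900 PB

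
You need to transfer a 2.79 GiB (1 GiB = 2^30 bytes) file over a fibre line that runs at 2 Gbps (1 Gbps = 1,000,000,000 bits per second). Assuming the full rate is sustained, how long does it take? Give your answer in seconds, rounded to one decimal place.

12.0 seconds

2.79 GiB = 2,995,739,688.96 bytes = 23,965,917,511.68 bits
2 Gbps = 2,000,000,000 bits/s
time = 23,965,917,511.68 / 2,000,000,000 = 12.0 s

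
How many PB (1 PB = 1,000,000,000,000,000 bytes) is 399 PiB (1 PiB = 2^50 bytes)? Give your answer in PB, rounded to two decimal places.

449.23 PB

399 PiB = 399 × 2^50 bytes = 449,234,062,830,206,976 bytes
1 PB = 10^15 bytes = 1,000,000,000,000,000 bytes
449,234,062,830,206,976 / 1,000,000,000,000,000 = 449.23 PB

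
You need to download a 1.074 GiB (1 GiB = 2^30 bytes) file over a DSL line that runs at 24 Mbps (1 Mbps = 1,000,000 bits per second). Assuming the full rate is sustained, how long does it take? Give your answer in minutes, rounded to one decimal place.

6.4 minutes

1.074 GiB = 1,153,198,718.976 bytes = 9,225,589,751.808 bits
24 Mbps = 24,000,000 bits/s
time = 9,225,589,751.808 / 24,000,000 = 384.40 s
384.40 s / 60 = 6.4 minutes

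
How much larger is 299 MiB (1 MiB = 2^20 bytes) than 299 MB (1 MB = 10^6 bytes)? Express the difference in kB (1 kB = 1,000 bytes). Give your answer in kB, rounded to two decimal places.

14,524.22 kB

299 MiB = 299 × 1,048,576 = 313,524,224 bytes
299 MB = 299 × 1,000,000 = 299,000,000 bytes
difference = 14,524,224 bytes
14,524,224 / 1,000 = 14,524.22 kB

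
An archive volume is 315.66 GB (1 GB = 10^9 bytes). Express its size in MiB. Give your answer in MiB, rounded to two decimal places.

301,036.83 MiB

315.66 GB = 315.66 × 10^9 bytes = 315,660,000,000 bytes
1 MiB = 1,048,576 bytes
315,660,000,000 / 1,048,576 = 301,036.83 MiB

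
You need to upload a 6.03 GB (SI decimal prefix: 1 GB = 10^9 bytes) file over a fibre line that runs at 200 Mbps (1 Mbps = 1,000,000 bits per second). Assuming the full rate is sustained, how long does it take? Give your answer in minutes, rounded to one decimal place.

6.03 GB = 6,030,000,000 bytes = 48,240,000,000 bits
200 Mbps = 200,000,000 bits/s
time = 48,240,000,000 / 200,000,000 = 241.20 s
241.20 s / 60 = 4.0 minutes

4.0 minutes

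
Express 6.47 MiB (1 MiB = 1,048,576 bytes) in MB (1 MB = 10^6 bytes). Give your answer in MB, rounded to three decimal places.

6.784 MB

6.47 MiB = 6.47 × 2^20 bytes = 6,784,286.72 bytes
1 MB = 1,000,000 bytes
6,784,286.72 / 1,000,000 = 6.784 MB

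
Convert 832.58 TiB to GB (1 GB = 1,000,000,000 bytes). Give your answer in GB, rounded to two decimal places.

915,431.39 GB

832.58 TiB = 832.58 × 2^40 bytes = 915,431,391,053,742.08 bytes
1 GB = 1,000,000,000 bytes
915,431,391,053,742.08 / 1,000,000,000 = 915,431.39 GB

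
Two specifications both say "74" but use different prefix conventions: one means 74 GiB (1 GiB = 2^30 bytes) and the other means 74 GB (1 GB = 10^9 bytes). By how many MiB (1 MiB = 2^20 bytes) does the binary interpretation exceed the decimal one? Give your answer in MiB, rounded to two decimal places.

74 GiB = 74 × 1,073,741,824 = 79,456,894,976 bytes
74 GB = 74 × 1,000,000,000 = 74,000,000,000 bytes
difference = 5,456,894,976 bytes
5,456,894,976 / 1,048,576 = 5,204.10 MiB

5,204.10 MiB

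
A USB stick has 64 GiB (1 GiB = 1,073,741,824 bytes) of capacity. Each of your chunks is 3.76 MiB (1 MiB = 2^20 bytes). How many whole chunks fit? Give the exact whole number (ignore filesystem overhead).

17,429

Capacity: 64 GiB = 68,719,476,736 bytes
Per item: 3.76 MiB = 3,942,645.76 bytes
⌊68,719,476,736 / 3,942,645.76⌋ = 17,429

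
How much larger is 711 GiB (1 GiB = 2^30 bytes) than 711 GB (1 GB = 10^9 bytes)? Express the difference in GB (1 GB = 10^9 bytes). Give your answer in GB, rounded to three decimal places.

52.430 GB

711 GiB = 711 × 1,073,741,824 = 763,430,436,864 bytes
711 GB = 711 × 1,000,000,000 = 711,000,000,000 bytes
difference = 52,430,436,864 bytes
52,430,436,864 / 1,000,000,000 = 52.430 GB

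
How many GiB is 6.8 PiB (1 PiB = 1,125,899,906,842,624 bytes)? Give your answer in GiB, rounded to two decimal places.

6.8 PiB × 1,125,899,906,842,624 bytes/PiB = 7,656,119,366,529,843.2 bytes
1 GiB = 1,073,741,824 bytes
7,656,119,366,529,843.2 / 1,073,741,824 = 7,130,316.80 GiB

7,130,316.80 GiB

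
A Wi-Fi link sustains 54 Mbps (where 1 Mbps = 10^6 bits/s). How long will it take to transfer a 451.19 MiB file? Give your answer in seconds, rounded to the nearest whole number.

70 seconds

451.19 MiB = 473,107,005.44 bytes = 3,784,856,043.52 bits
54 Mbps = 54,000,000 bits/s
time = 3,784,856,043.52 / 54,000,000 = 70 s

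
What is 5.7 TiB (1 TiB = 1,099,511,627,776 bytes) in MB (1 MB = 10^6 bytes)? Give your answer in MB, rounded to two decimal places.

5.7 TiB = 5.7 × 2^40 bytes = 6,267,216,278,323.2 bytes
1 MB = 1,000,000 bytes
6,267,216,278,323.2 / 1,000,000 = 6,267,216.28 MB

6,267,216.28 MB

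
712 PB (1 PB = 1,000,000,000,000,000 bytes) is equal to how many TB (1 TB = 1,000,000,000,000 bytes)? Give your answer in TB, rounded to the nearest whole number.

712 PB × 1,000,000,000,000,000 bytes/PB = 712,000,000,000,000,000 bytes
1 TB = 1,000,000,000,000 bytes
712,000,000,000,000,000 / 1,000,000,000,000 = 712,000 TB

712,000 TB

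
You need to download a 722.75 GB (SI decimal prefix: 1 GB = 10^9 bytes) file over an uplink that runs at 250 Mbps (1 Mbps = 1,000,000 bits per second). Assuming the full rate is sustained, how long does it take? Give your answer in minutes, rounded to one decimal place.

722.75 GB = 722,750,000,000 bytes = 5,782,000,000,000 bits
250 Mbps = 250,000,000 bits/s
time = 5,782,000,000,000 / 250,000,000 = 23,128.00 s
23,128.00 s / 60 = 385.5 minutes

385.5 minutes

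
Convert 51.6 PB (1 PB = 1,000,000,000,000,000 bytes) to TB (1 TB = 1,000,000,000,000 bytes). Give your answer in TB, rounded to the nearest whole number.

51.6 PB × 1,000,000,000,000,000 bytes/PB = 51,600,000,000,000,000 bytes
1 TB = 1,000,000,000,000 bytes
51,600,000,000,000,000 / 1,000,000,000,000 = 51,600 TB

51,600 TB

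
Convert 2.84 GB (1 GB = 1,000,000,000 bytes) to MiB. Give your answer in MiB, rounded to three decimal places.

2,708.435 MiB

2.84 GB × 1,000,000,000 bytes/GB = 2,840,000,000 bytes
1 MiB = 2^20 bytes = 1,048,576 bytes
2,840,000,000 / 1,048,576 = 2,708.435 MiB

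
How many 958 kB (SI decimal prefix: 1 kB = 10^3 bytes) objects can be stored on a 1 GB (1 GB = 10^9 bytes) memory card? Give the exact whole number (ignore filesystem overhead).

1,043

Capacity: 1 GB = 1,000,000,000 bytes
Per item: 958 kB = 958,000 bytes
⌊1,000,000,000 / 958,000⌋ = 1,043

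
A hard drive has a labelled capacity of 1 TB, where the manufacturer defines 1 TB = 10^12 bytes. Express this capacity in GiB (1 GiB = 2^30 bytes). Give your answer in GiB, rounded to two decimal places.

1 TB × 1,000,000,000,000 bytes/TB = 1,000,000,000,000 bytes
1 GiB = 2^30 bytes = 1,073,741,824 bytes
1,000,000,000,000 / 1,073,741,824 = 931.32 GiB

931.32 GiB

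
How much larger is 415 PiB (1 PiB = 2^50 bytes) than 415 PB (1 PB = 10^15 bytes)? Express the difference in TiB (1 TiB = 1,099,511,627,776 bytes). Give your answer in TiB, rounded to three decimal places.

47,519.699 TiB

415 PiB = 415 × 1,125,899,906,842,624 = 467,248,461,339,688,960 bytes
415 PB = 415 × 1,000,000,000,000,000 = 415,000,000,000,000,000 bytes
difference = 52,248,461,339,688,960 bytes
52,248,461,339,688,960 / 1,099,511,627,776 = 47,519.699 TiB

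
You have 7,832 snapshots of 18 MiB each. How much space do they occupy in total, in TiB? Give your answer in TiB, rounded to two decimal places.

0.13 TiB

Total = 7,832 × 18 MiB = 140,976 MiB
= 140,976 × 1,048,576 bytes = 147,824,050,176 bytes
1 TiB = 1,099,511,627,776 bytes
147,824,050,176 / 1,099,511,627,776 = 0.13 TiB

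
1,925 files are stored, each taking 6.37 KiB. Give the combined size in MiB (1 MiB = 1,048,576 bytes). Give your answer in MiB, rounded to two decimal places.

11.97 MiB

Total = 1,925 × 6.37 KiB = 12262.25 KiB
= 12262.25 × 1,024 bytes = 12,556,544 bytes
1 MiB = 1,048,576 bytes
12,556,544 / 1,048,576 = 11.97 MiB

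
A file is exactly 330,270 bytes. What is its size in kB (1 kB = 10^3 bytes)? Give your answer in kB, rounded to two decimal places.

330.27 kB

330,270 bytes given.
1 kB = 1,000 bytes
330,270 / 1,000 = 330.27 kB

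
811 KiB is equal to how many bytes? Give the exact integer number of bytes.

830,464 bytes

811 × 1,024 = 830,464 bytes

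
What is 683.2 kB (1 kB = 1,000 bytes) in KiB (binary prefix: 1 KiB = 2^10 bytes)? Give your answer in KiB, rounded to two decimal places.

683.2 kB × 1,000 bytes/kB = 683,200 bytes
1 KiB = 2^10 bytes = 1,024 bytes
683,200 / 1,024 = 667.19 KiB

667.19 KiB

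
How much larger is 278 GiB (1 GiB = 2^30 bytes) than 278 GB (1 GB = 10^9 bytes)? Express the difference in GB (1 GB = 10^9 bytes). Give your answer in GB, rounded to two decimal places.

278 GiB = 278 × 1,073,741,824 = 298,500,227,072 bytes
278 GB = 278 × 1,000,000,000 = 278,000,000,000 bytes
difference = 20,500,227,072 bytes
20,500,227,072 / 1,000,000,000 = 20.50 GB

20.50 GB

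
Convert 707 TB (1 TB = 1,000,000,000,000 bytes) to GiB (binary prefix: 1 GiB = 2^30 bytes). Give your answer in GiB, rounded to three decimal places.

658,445.060 GiB

707 TB = 707 × 10^12 bytes = 707,000,000,000,000 bytes
1 GiB = 2^30 bytes = 1,073,741,824 bytes
707,000,000,000,000 / 1,073,741,824 = 658,445.060 GiB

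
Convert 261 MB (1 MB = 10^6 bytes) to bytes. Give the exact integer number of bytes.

261,000,000 bytes

261 × 1,000,000 = 261,000,000 bytes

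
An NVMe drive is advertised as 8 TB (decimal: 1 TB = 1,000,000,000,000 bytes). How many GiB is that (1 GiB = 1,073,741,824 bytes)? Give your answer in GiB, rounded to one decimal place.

8 TB = 8 × 10^12 bytes = 8,000,000,000,000 bytes
1 GiB = 2^30 bytes = 1,073,741,824 bytes
8,000,000,000,000 / 1,073,741,824 = 7,450.6 GiB

7,450.6 GiB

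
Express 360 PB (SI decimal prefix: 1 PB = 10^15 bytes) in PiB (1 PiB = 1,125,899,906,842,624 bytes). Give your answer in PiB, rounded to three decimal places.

319.744 PiB

360 PB × 1,000,000,000,000,000 bytes/PB = 360,000,000,000,000,000 bytes
1 PiB = 2^50 bytes = 1,125,899,906,842,624 bytes
360,000,000,000,000,000 / 1,125,899,906,842,624 = 319.744 PiB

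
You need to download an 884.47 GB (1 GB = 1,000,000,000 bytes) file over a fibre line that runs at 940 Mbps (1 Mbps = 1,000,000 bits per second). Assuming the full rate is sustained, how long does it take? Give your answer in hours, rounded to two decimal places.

2.09 hours

884.47 GB = 884,470,000,000 bytes = 7,075,760,000,000 bits
940 Mbps = 940,000,000 bits/s
time = 7,075,760,000,000 / 940,000,000 = 7,527.4043 s
7,527.4043 s / 3600 = 2.09 hours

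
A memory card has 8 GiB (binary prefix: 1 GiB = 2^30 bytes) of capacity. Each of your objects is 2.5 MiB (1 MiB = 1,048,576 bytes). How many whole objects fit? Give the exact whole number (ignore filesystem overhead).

3,276

Capacity: 8 GiB = 8,589,934,592 bytes
Per item: 2.5 MiB = 2,621,440 bytes
⌊8,589,934,592 / 2,621,440⌋ = 3,276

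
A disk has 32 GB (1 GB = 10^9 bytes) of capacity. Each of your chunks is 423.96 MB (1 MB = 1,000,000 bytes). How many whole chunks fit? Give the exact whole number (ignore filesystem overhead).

75

Capacity: 32 GB = 32,000,000,000 bytes
Per item: 423.96 MB = 423,960,000 bytes
⌊32,000,000,000 / 423,960,000⌋ = 75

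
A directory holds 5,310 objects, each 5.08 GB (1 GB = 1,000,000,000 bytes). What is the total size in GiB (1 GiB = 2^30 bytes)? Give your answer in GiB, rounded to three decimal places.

25,122.240 GiB

Total = 5,310 × 5.08 GB = 26974.8 GB
= 26974.8 × 1,000,000,000 bytes = 26,974,800,000,000 bytes
1 GiB = 1,073,741,824 bytes
26,974,800,000,000 / 1,073,741,824 = 25,122.240 GiB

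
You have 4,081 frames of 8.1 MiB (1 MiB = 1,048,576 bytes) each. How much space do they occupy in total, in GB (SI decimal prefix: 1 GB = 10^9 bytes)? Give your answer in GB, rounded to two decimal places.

34.66 GB

Total = 4,081 × 8.1 MiB = 33056.1 MiB
= 33056.1 × 1,048,576 bytes = 34,661,833,113.6 bytes
1 GB = 1,000,000,000 bytes
34,661,833,113.6 / 1,000,000,000 = 34.66 GB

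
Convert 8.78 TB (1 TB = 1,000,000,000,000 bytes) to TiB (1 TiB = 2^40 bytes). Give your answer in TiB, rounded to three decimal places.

7.985 TiB

8.78 TB = 8.78 × 10^12 bytes = 8,780,000,000,000 bytes
1 TiB = 1,099,511,627,776 bytes
8,780,000,000,000 / 1,099,511,627,776 = 7.985 TiB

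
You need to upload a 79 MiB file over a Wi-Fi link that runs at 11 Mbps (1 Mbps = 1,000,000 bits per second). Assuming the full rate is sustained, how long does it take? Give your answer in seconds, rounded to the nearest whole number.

60 seconds

79 MiB = 82,837,504 bytes = 662,700,032 bits
11 Mbps = 11,000,000 bits/s
time = 662,700,032 / 11,000,000 = 60 s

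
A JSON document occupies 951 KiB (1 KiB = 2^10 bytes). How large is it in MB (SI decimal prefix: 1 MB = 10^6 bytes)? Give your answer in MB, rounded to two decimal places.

951 KiB × 1,024 bytes/KiB = 973,824 bytes
1 MB = 10^6 bytes = 1,000,000 bytes
973,824 / 1,000,000 = 0.97 MB

0.97 MB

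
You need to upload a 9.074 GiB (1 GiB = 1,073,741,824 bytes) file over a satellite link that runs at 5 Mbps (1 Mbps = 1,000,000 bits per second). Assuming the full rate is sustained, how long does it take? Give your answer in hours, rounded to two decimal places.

4.33 hours

9.074 GiB = 9,743,133,310.976 bytes = 77,945,066,487.808 bits
5 Mbps = 5,000,000 bits/s
time = 77,945,066,487.808 / 5,000,000 = 15,589.0133 s
15,589.0133 s / 3600 = 4.33 hours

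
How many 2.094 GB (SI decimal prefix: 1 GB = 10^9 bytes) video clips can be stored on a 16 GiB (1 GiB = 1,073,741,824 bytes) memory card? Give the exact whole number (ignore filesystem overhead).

Capacity: 16 GiB = 17,179,869,184 bytes
Per item: 2.094 GB = 2,094,000,000 bytes
⌊17,179,869,184 / 2,094,000,000⌋ = 8

8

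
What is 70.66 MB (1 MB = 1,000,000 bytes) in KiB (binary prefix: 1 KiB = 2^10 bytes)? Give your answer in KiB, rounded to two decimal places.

70.66 MB × 1,000,000 bytes/MB = 70,660,000 bytes
1 KiB = 1,024 bytes
70,660,000 / 1,024 = 69,003.91 KiB

69,003.91 KiB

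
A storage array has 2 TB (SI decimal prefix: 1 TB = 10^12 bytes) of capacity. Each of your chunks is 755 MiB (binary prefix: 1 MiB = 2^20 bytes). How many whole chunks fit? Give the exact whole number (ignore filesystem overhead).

Capacity: 2 TB = 2,000,000,000,000 bytes
Per item: 755 MiB = 791,674,880 bytes
⌊2,000,000,000,000 / 791,674,880⌋ = 2,526

2,526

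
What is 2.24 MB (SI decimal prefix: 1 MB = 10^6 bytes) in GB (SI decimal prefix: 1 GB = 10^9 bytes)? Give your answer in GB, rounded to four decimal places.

0.0022 GB

2.24 MB = 2.24 × 10^6 bytes = 2,240,000 bytes
1 GB = 10^9 bytes = 1,000,000,000 bytes
2,240,000 / 1,000,000,000 = 0.0022 GB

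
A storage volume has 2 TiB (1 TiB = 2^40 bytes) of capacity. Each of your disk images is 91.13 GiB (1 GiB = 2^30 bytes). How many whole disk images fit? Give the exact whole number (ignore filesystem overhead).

Capacity: 2 TiB = 2,199,023,255,552 bytes
Per item: 91.13 GiB = 97,850,092,421.12 bytes
⌊2,199,023,255,552 / 97,850,092,421.12⌋ = 22

22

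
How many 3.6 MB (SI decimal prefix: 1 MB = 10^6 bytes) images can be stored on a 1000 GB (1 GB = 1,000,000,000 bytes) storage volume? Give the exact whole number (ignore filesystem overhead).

Capacity: 1000 GB = 1,000,000,000,000 bytes
Per item: 3.6 MB = 3,600,000 bytes
⌊1,000,000,000,000 / 3,600,000⌋ = 277,777

277,777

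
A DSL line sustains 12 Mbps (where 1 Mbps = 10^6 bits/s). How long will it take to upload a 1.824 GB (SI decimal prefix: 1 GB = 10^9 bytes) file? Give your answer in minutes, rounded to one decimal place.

1.824 GB = 1,824,000,000 bytes = 14,592,000,000 bits
12 Mbps = 12,000,000 bits/s
time = 14,592,000,000 / 12,000,000 = 1,216.00 s
1,216.00 s / 60 = 20.3 minutes

20.3 minutes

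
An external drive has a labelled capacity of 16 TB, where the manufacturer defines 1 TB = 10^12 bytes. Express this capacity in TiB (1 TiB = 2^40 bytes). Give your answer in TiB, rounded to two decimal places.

14.55 TiB

16 TB = 16 × 10^12 bytes = 16,000,000,000,000 bytes
1 TiB = 2^40 bytes = 1,099,511,627,776 bytes
16,000,000,000,000 / 1,099,511,627,776 = 14.55 TiB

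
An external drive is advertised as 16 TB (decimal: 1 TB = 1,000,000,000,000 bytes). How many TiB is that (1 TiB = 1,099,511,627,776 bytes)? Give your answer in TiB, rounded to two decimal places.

16 TB = 16 × 10^12 bytes = 16,000,000,000,000 bytes
1 TiB = 2^40 bytes = 1,099,511,627,776 bytes
16,000,000,000,000 / 1,099,511,627,776 = 14.55 TiB

14.55 TiB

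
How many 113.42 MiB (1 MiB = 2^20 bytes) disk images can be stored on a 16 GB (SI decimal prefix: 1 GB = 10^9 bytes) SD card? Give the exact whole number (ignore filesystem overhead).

134

Capacity: 16 GB = 16,000,000,000 bytes
Per item: 113.42 MiB = 118,929,489.92 bytes
⌊16,000,000,000 / 118,929,489.92⌋ = 134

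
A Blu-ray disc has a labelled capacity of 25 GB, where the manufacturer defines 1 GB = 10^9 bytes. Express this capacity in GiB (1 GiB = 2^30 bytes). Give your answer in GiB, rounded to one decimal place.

23.3 GiB

25 GB = 25 × 10^9 bytes = 25,000,000,000 bytes
1 GiB = 1,073,741,824 bytes
25,000,000,000 / 1,073,741,824 = 23.3 GiB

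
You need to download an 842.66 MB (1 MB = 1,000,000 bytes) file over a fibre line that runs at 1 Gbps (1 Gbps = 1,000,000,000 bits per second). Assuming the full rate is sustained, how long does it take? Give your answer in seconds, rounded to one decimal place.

842.66 MB = 842,660,000 bytes = 6,741,280,000 bits
1 Gbps = 1,000,000,000 bits/s
time = 6,741,280,000 / 1,000,000,000 = 6.7 s

6.7 seconds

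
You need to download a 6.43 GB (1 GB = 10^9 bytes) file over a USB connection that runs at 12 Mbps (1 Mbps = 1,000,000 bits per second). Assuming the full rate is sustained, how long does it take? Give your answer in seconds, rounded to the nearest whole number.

4,287 seconds

6.43 GB = 6,430,000,000 bytes = 51,440,000,000 bits
12 Mbps = 12,000,000 bits/s
time = 51,440,000,000 / 12,000,000 = 4,287 s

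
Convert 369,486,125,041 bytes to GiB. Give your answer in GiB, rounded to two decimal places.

344.11 GiB

369,486,125,041 bytes given.
1 GiB = 2^30 bytes = 1,073,741,824 bytes
369,486,125,041 / 1,073,741,824 = 344.11 GiB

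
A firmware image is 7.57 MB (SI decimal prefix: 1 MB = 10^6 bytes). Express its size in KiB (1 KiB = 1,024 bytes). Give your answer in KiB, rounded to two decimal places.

7,392.58 KiB

7.57 MB × 1,000,000 bytes/MB = 7,570,000 bytes
1 KiB = 1,024 bytes
7,570,000 / 1,024 = 7,392.58 KiB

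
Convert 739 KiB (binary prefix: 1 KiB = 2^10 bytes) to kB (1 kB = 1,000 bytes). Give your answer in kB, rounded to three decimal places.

739 KiB × 1,024 bytes/KiB = 756,736 bytes
1 kB = 10^3 bytes = 1,000 bytes
756,736 / 1,000 = 756.736 kB

756.736 kB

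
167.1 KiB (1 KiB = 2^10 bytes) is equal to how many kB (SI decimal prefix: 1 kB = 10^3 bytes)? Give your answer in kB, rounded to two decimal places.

167.1 KiB = 167.1 × 2^10 bytes = 171,110.4 bytes
1 kB = 1,000 bytes
171,110.4 / 1,000 = 171.11 kB

171.11 kB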